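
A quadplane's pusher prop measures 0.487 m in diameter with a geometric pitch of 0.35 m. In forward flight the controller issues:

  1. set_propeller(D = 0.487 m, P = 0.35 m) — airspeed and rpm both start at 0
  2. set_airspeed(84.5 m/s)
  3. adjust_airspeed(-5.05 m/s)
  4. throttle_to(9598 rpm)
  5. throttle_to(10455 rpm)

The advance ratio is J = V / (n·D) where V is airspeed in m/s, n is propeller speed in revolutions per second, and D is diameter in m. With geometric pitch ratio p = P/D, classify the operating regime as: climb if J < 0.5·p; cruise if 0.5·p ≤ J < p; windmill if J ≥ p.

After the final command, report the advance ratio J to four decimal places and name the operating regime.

set_propeller: D = 0.487 m, P = 0.35 m (p = P/D = 0.718686); state ← (V=0, rpm=0)
set_airspeed(84.5): V ← 84.5 m/s
adjust_airspeed(-5.05): V ← 84.5 -5.05 = 79.45 m/s
throttle_to(9598): rpm ← 9598
throttle_to(10455): rpm ← 10455
final state: V = 79.45 m/s, rpm = 10455 → n = rpm/60 = 174.250000 rev/s
J = V / (n·D) = 79.45 / (174.250000 × 0.487) = 0.936251
regime bands: climb J<0.3593 | cruise [0.3593, 0.7187) | windmill J≥0.7187
J = 0.9363 → windmill

J = 0.9363, regime = windmill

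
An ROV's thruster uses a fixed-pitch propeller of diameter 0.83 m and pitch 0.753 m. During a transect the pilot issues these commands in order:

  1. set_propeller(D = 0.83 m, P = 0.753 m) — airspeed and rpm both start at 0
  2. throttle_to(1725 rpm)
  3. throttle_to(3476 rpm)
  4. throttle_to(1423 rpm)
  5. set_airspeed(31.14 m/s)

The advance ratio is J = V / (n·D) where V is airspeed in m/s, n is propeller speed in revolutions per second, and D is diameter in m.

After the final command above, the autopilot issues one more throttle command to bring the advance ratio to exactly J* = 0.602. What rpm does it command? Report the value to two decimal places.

rpm = 3739.34

set_propeller: D = 0.83 m, P = 0.753 m (p = P/D = 0.907229); state ← (V=0, rpm=0)
throttle_to(1725): rpm ← 1725
throttle_to(3476): rpm ← 3476
throttle_to(1423): rpm ← 1423
set_airspeed(31.14): V ← 31.14 m/s
final state: V = 31.14 m/s, rpm = 1423 → n = rpm/60 = 23.716667 rev/s
target J* = 0.602; solve J* = V/(n·D) for n: n = V/(J*·D) = 31.14/(0.602 × 0.83) = 62.322379 rev/s
rpm = 60·n = 3739.342753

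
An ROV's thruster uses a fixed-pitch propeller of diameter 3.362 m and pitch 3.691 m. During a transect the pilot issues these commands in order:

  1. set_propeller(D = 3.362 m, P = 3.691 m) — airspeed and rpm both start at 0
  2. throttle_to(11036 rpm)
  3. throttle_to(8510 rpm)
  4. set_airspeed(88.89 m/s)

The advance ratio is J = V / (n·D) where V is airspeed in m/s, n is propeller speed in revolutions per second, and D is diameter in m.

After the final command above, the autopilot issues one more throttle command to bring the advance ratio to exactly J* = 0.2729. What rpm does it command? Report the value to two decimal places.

rpm = 5813.03

set_propeller: D = 3.362 m, P = 3.691 m (p = P/D = 1.097858); state ← (V=0, rpm=0)
throttle_to(11036): rpm ← 11036
throttle_to(8510): rpm ← 8510
set_airspeed(88.89): V ← 88.89 m/s
final state: V = 88.89 m/s, rpm = 8510 → n = rpm/60 = 141.833333 rev/s
target J* = 0.2729; solve J* = V/(n·D) for n: n = V/(J*·D) = 88.89/(0.2729 × 3.362) = 96.883911 rev/s
rpm = 60·n = 5813.034652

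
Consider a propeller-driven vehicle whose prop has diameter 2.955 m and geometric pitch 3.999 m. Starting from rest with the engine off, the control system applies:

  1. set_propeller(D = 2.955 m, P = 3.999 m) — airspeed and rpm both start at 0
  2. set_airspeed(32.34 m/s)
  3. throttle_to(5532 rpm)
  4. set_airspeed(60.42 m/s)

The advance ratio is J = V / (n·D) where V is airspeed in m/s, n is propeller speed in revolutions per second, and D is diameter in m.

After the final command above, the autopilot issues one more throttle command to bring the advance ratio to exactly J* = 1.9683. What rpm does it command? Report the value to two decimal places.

set_propeller: D = 2.955 m, P = 3.999 m (p = P/D = 1.353299); state ← (V=0, rpm=0)
set_airspeed(32.34): V ← 32.34 m/s
throttle_to(5532): rpm ← 5532
set_airspeed(60.42): V ← 60.42 m/s
final state: V = 60.42 m/s, rpm = 5532 → n = rpm/60 = 92.200000 rev/s
target J* = 1.9683; solve J* = V/(n·D) for n: n = V/(J*·D) = 60.42/(1.9683 × 2.955) = 10.388000 rev/s
rpm = 60·n = 623.280003

rpm = 623.28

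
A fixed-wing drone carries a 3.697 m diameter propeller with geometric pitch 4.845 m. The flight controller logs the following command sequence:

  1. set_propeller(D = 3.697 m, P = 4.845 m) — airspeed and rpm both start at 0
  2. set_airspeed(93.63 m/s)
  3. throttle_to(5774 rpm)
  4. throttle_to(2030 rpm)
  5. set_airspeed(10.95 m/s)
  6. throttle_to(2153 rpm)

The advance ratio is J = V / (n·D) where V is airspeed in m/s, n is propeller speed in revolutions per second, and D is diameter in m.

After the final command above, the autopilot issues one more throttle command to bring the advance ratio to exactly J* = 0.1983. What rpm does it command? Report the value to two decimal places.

rpm = 896.18

set_propeller: D = 3.697 m, P = 4.845 m (p = P/D = 1.310522); state ← (V=0, rpm=0)
set_airspeed(93.63): V ← 93.63 m/s
throttle_to(5774): rpm ← 5774
throttle_to(2030): rpm ← 2030
set_airspeed(10.95): V ← 10.95 m/s
throttle_to(2153): rpm ← 2153
final state: V = 10.95 m/s, rpm = 2153 → n = rpm/60 = 35.883333 rev/s
target J* = 0.1983; solve J* = V/(n·D) for n: n = V/(J*·D) = 10.95/(0.1983 × 3.697) = 14.936263 rev/s
rpm = 60·n = 896.175785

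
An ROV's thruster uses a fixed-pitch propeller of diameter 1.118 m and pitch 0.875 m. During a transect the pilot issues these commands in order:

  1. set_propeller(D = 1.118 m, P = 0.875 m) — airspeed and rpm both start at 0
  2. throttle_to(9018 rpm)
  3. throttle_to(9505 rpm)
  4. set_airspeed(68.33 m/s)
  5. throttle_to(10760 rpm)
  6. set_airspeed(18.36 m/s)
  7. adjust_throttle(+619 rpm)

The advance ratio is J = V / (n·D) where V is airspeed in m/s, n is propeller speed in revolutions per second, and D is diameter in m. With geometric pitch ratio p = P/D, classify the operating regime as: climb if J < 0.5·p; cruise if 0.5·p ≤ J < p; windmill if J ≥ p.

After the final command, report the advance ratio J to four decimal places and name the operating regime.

set_propeller: D = 1.118 m, P = 0.875 m (p = P/D = 0.782648); state ← (V=0, rpm=0)
throttle_to(9018): rpm ← 9018
throttle_to(9505): rpm ← 9505
set_airspeed(68.33): V ← 68.33 m/s
throttle_to(10760): rpm ← 10760
set_airspeed(18.36): V ← 18.36 m/s
adjust_throttle(+619): rpm ← 10760 +619 = 11379
final state: V = 18.36 m/s, rpm = 11379 → n = rpm/60 = 189.650000 rev/s
J = V / (n·D) = 18.36 / (189.650000 × 1.118) = 0.086592
regime bands: climb J<0.3913 | cruise [0.3913, 0.7826) | windmill J≥0.7826
J = 0.0866 → climb

J = 0.0866, regime = climb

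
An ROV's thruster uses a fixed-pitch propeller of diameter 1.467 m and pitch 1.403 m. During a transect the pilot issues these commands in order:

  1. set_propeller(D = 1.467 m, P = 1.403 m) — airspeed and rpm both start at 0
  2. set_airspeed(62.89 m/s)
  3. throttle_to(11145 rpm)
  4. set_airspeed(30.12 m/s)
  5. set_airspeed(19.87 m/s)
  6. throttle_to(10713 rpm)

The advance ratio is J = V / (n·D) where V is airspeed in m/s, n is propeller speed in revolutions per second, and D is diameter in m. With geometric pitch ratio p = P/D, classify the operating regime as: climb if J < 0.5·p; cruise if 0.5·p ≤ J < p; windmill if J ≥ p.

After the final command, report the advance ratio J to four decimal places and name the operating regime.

set_propeller: D = 1.467 m, P = 1.403 m (p = P/D = 0.956374); state ← (V=0, rpm=0)
set_airspeed(62.89): V ← 62.89 m/s
throttle_to(11145): rpm ← 11145
set_airspeed(30.12): V ← 30.12 m/s
set_airspeed(19.87): V ← 19.87 m/s
throttle_to(10713): rpm ← 10713
final state: V = 19.87 m/s, rpm = 10713 → n = rpm/60 = 178.550000 rev/s
J = V / (n·D) = 19.87 / (178.550000 × 1.467) = 0.075859
regime bands: climb J<0.4782 | cruise [0.4782, 0.9564) | windmill J≥0.9564
J = 0.0759 → climb

J = 0.0759, regime = climb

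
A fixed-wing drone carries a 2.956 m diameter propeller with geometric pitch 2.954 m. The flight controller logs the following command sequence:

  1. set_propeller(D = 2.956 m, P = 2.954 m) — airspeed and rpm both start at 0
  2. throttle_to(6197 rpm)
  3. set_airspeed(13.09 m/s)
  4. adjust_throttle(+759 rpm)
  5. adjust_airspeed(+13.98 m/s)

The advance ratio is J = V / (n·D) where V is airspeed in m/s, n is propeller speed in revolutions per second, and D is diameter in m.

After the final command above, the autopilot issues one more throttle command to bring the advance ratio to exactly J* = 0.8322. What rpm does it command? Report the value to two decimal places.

set_propeller: D = 2.956 m, P = 2.954 m (p = P/D = 0.999323); state ← (V=0, rpm=0)
throttle_to(6197): rpm ← 6197
set_airspeed(13.09): V ← 13.09 m/s
adjust_throttle(+759): rpm ← 6197 +759 = 6956
adjust_airspeed(+13.98): V ← 13.09 +13.98 = 27.07 m/s
final state: V = 27.07 m/s, rpm = 6956 → n = rpm/60 = 115.933333 rev/s
target J* = 0.8322; solve J* = V/(n·D) for n: n = V/(J*·D) = 27.07/(0.8322 × 2.956) = 11.004140 rev/s
rpm = 60·n = 660.248411

rpm = 660.25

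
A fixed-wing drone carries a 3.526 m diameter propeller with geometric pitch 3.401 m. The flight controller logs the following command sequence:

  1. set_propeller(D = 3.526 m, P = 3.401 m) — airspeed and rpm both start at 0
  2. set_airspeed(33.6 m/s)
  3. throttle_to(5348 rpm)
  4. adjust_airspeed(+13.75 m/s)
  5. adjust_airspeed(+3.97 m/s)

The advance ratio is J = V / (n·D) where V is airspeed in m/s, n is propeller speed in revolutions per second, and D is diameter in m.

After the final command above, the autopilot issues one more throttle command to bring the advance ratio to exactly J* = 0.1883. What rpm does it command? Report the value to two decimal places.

rpm = 4637.73

set_propeller: D = 3.526 m, P = 3.401 m (p = P/D = 0.964549); state ← (V=0, rpm=0)
set_airspeed(33.6): V ← 33.6 m/s
throttle_to(5348): rpm ← 5348
adjust_airspeed(+13.75): V ← 33.6 +13.75 = 47.35 m/s
adjust_airspeed(+3.97): V ← 47.35 +3.97 = 51.32 m/s
final state: V = 51.32 m/s, rpm = 5348 → n = rpm/60 = 89.133333 rev/s
target J* = 0.1883; solve J* = V/(n·D) for n: n = V/(J*·D) = 51.32/(0.1883 × 3.526) = 77.295466 rev/s
rpm = 60·n = 4637.727959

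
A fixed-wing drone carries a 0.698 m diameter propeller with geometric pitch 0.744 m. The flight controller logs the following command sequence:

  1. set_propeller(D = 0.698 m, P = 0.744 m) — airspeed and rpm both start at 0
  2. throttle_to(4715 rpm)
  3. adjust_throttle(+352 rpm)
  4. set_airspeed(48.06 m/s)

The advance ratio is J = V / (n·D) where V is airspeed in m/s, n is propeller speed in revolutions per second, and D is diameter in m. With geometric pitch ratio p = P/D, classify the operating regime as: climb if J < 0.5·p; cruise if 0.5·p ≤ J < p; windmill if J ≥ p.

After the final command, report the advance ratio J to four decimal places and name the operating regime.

J = 0.8153, regime = cruise

set_propeller: D = 0.698 m, P = 0.744 m (p = P/D = 1.065903); state ← (V=0, rpm=0)
throttle_to(4715): rpm ← 4715
adjust_throttle(+352): rpm ← 4715 +352 = 5067
set_airspeed(48.06): V ← 48.06 m/s
final state: V = 48.06 m/s, rpm = 5067 → n = rpm/60 = 84.450000 rev/s
J = V / (n·D) = 48.06 / (84.450000 × 0.698) = 0.815321
regime bands: climb J<0.5330 | cruise [0.5330, 1.0659) | windmill J≥1.0659
J = 0.8153 → cruise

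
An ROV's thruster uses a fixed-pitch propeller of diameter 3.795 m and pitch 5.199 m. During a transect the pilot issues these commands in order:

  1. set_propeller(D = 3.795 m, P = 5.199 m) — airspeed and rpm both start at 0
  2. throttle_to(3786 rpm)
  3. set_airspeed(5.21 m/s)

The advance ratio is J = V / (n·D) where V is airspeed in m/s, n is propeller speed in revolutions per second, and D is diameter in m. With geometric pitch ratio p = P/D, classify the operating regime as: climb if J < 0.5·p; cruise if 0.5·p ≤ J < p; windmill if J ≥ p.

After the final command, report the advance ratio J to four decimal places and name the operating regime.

set_propeller: D = 3.795 m, P = 5.199 m (p = P/D = 1.369960); state ← (V=0, rpm=0)
throttle_to(3786): rpm ← 3786
set_airspeed(5.21): V ← 5.21 m/s
final state: V = 5.21 m/s, rpm = 3786 → n = rpm/60 = 63.100000 rev/s
J = V / (n·D) = 5.21 / (63.100000 × 3.795) = 0.021757
regime bands: climb J<0.6850 | cruise [0.6850, 1.3700) | windmill J≥1.3700
J = 0.0218 → climb

J = 0.0218, regime = climb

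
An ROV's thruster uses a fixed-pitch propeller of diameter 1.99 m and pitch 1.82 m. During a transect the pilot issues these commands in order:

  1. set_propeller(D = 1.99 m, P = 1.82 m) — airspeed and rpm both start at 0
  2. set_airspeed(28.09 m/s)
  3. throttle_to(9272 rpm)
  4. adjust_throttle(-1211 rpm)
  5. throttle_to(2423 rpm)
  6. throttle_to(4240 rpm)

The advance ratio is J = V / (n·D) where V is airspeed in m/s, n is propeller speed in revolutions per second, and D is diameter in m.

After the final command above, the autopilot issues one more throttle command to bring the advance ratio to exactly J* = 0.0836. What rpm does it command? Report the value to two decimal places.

rpm = 10130.80

set_propeller: D = 1.99 m, P = 1.82 m (p = P/D = 0.914573); state ← (V=0, rpm=0)
set_airspeed(28.09): V ← 28.09 m/s
throttle_to(9272): rpm ← 9272
adjust_throttle(-1211): rpm ← 9272 -1211 = 8061
throttle_to(2423): rpm ← 2423
throttle_to(4240): rpm ← 4240
final state: V = 28.09 m/s, rpm = 4240 → n = rpm/60 = 70.666667 rev/s
target J* = 0.0836; solve J* = V/(n·D) for n: n = V/(J*·D) = 28.09/(0.0836 × 1.99) = 168.846625 rev/s
rpm = 60·n = 10130.797528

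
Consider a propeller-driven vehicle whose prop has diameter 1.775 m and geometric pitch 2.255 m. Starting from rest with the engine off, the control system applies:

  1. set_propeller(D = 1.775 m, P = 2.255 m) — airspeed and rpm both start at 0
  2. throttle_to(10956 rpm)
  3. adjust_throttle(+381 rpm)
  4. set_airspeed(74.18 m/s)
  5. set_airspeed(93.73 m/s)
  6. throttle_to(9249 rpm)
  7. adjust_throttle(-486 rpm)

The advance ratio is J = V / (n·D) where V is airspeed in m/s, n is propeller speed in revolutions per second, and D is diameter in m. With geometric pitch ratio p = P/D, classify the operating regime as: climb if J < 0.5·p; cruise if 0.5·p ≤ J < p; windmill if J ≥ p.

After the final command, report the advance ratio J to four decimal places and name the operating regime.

J = 0.3616, regime = climb

set_propeller: D = 1.775 m, P = 2.255 m (p = P/D = 1.270423); state ← (V=0, rpm=0)
throttle_to(10956): rpm ← 10956
adjust_throttle(+381): rpm ← 10956 +381 = 11337
set_airspeed(74.18): V ← 74.18 m/s
set_airspeed(93.73): V ← 93.73 m/s
throttle_to(9249): rpm ← 9249
adjust_throttle(-486): rpm ← 9249 -486 = 8763
final state: V = 93.73 m/s, rpm = 8763 → n = rpm/60 = 146.050000 rev/s
J = V / (n·D) = 93.73 / (146.050000 × 1.775) = 0.361559
regime bands: climb J<0.6352 | cruise [0.6352, 1.2704) | windmill J≥1.2704
J = 0.3616 → climb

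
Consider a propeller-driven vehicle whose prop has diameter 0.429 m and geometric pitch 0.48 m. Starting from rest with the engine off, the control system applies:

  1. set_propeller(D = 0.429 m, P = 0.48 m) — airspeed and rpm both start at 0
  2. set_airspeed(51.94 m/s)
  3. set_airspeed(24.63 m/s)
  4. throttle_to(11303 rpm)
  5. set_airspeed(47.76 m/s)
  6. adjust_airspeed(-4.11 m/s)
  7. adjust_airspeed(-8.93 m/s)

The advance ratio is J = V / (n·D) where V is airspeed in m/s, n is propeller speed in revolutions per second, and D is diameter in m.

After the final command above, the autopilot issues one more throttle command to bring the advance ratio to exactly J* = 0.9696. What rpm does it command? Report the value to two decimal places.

rpm = 5008.19

set_propeller: D = 0.429 m, P = 0.48 m (p = P/D = 1.118881); state ← (V=0, rpm=0)
set_airspeed(51.94): V ← 51.94 m/s
set_airspeed(24.63): V ← 24.63 m/s
throttle_to(11303): rpm ← 11303
set_airspeed(47.76): V ← 47.76 m/s
adjust_airspeed(-4.11): V ← 47.76 -4.11 = 43.65 m/s
adjust_airspeed(-8.93): V ← 43.65 -8.93 = 34.72 m/s
final state: V = 34.72 m/s, rpm = 11303 → n = rpm/60 = 188.383333 rev/s
target J* = 0.9696; solve J* = V/(n·D) for n: n = V/(J*·D) = 34.72/(0.9696 × 0.429) = 83.469885 rev/s
rpm = 60·n = 5008.193127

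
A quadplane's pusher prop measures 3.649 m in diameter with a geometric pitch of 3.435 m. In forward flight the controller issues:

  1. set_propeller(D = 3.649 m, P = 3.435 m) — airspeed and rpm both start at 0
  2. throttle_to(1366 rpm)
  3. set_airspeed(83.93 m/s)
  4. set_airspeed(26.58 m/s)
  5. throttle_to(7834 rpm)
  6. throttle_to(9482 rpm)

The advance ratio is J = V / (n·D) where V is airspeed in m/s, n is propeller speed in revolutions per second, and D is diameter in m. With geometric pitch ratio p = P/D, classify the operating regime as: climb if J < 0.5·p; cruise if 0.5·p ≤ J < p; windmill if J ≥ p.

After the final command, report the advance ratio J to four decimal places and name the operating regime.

set_propeller: D = 3.649 m, P = 3.435 m (p = P/D = 0.941354); state ← (V=0, rpm=0)
throttle_to(1366): rpm ← 1366
set_airspeed(83.93): V ← 83.93 m/s
set_airspeed(26.58): V ← 26.58 m/s
throttle_to(7834): rpm ← 7834
throttle_to(9482): rpm ← 9482
final state: V = 26.58 m/s, rpm = 9482 → n = rpm/60 = 158.033333 rev/s
J = V / (n·D) = 26.58 / (158.033333 × 3.649) = 0.046093
regime bands: climb J<0.4707 | cruise [0.4707, 0.9414) | windmill J≥0.9414
J = 0.0461 → climb

J = 0.0461, regime = climb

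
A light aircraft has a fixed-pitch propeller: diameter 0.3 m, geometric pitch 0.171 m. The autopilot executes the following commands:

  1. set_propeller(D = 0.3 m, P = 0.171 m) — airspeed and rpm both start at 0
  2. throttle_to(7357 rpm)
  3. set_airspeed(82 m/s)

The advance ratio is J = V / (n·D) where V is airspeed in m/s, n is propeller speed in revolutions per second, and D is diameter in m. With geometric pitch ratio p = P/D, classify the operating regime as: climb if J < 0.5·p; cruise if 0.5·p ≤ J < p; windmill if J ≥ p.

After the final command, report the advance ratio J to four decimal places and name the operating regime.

J = 2.2292, regime = windmill

set_propeller: D = 0.3 m, P = 0.171 m (p = P/D = 0.570000); state ← (V=0, rpm=0)
throttle_to(7357): rpm ← 7357
set_airspeed(82): V ← 82 m/s
final state: V = 82 m/s, rpm = 7357 → n = rpm/60 = 122.616667 rev/s
J = V / (n·D) = 82 / (122.616667 × 0.3) = 2.229169
regime bands: climb J<0.2850 | cruise [0.2850, 0.5700) | windmill J≥0.5700
J = 2.2292 → windmill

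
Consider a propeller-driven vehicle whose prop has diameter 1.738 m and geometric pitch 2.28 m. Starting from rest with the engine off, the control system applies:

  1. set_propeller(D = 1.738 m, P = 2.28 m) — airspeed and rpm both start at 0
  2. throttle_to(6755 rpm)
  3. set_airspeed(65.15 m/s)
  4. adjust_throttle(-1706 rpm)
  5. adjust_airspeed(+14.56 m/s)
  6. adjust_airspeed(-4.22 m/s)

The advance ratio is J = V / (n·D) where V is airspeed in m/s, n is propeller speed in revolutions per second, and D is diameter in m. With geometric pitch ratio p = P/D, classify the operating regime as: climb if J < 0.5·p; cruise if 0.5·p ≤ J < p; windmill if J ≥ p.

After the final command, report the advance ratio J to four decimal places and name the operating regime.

J = 0.5162, regime = climb

set_propeller: D = 1.738 m, P = 2.28 m (p = P/D = 1.311853); state ← (V=0, rpm=0)
throttle_to(6755): rpm ← 6755
set_airspeed(65.15): V ← 65.15 m/s
adjust_throttle(-1706): rpm ← 6755 -1706 = 5049
adjust_airspeed(+14.56): V ← 65.15 +14.56 = 79.71 m/s
adjust_airspeed(-4.22): V ← 79.71 -4.22 = 75.49 m/s
final state: V = 75.49 m/s, rpm = 5049 → n = rpm/60 = 84.150000 rev/s
J = V / (n·D) = 75.49 / (84.150000 × 1.738) = 0.516161
regime bands: climb J<0.6559 | cruise [0.6559, 1.3119) | windmill J≥1.3119
J = 0.5162 → climb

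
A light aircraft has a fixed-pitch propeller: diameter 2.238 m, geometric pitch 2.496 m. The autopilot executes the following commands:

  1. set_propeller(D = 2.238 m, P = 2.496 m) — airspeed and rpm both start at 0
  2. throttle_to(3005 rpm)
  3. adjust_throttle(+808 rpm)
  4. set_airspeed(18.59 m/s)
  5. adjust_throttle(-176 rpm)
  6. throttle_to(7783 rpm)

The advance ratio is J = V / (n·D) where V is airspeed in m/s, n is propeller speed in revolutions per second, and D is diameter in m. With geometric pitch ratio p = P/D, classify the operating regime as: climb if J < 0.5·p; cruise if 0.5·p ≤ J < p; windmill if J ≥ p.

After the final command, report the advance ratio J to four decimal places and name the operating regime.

J = 0.0640, regime = climb

set_propeller: D = 2.238 m, P = 2.496 m (p = P/D = 1.115282); state ← (V=0, rpm=0)
throttle_to(3005): rpm ← 3005
adjust_throttle(+808): rpm ← 3005 +808 = 3813
set_airspeed(18.59): V ← 18.59 m/s
adjust_throttle(-176): rpm ← 3813 -176 = 3637
throttle_to(7783): rpm ← 7783
final state: V = 18.59 m/s, rpm = 7783 → n = rpm/60 = 129.716667 rev/s
J = V / (n·D) = 18.59 / (129.716667 × 2.238) = 0.064036
regime bands: climb J<0.5576 | cruise [0.5576, 1.1153) | windmill J≥1.1153
J = 0.0640 → climb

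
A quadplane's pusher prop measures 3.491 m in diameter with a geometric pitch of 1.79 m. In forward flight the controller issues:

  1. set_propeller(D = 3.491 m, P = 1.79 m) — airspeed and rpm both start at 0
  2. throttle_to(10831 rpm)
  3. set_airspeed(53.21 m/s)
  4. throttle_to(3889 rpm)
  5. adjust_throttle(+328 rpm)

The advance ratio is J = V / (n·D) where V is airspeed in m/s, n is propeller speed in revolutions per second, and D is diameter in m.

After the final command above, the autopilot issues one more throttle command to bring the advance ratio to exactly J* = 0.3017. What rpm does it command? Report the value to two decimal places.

rpm = 3031.23

set_propeller: D = 3.491 m, P = 1.79 m (p = P/D = 0.512747); state ← (V=0, rpm=0)
throttle_to(10831): rpm ← 10831
set_airspeed(53.21): V ← 53.21 m/s
throttle_to(3889): rpm ← 3889
adjust_throttle(+328): rpm ← 3889 +328 = 4217
final state: V = 53.21 m/s, rpm = 4217 → n = rpm/60 = 70.283333 rev/s
target J* = 0.3017; solve J* = V/(n·D) for n: n = V/(J*·D) = 53.21/(0.3017 × 3.491) = 50.520553 rev/s
rpm = 60·n = 3031.233209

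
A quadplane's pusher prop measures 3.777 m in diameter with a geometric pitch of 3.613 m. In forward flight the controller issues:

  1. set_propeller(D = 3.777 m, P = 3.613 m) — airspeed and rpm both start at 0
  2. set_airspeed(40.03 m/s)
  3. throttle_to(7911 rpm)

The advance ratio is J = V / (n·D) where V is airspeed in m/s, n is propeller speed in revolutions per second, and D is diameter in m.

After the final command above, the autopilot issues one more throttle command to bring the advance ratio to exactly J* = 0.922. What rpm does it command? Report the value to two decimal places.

set_propeller: D = 3.777 m, P = 3.613 m (p = P/D = 0.956579); state ← (V=0, rpm=0)
set_airspeed(40.03): V ← 40.03 m/s
throttle_to(7911): rpm ← 7911
final state: V = 40.03 m/s, rpm = 7911 → n = rpm/60 = 131.850000 rev/s
target J* = 0.922; solve J* = V/(n·D) for n: n = V/(J*·D) = 40.03/(0.922 × 3.777) = 11.494966 rev/s
rpm = 60·n = 689.697949

rpm = 689.70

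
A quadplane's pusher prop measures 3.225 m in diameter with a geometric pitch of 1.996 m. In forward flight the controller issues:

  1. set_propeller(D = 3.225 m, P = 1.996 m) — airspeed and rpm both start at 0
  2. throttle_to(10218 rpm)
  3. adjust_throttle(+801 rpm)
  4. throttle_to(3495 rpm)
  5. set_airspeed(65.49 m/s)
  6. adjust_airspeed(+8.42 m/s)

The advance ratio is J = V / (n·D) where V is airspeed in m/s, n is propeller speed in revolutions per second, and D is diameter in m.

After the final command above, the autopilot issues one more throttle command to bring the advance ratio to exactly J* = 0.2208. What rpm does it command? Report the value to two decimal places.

rpm = 6227.67

set_propeller: D = 3.225 m, P = 1.996 m (p = P/D = 0.618915); state ← (V=0, rpm=0)
throttle_to(10218): rpm ← 10218
adjust_throttle(+801): rpm ← 10218 +801 = 11019
throttle_to(3495): rpm ← 3495
set_airspeed(65.49): V ← 65.49 m/s
adjust_airspeed(+8.42): V ← 65.49 +8.42 = 73.91 m/s
final state: V = 73.91 m/s, rpm = 3495 → n = rpm/60 = 58.250000 rev/s
target J* = 0.2208; solve J* = V/(n·D) for n: n = V/(J*·D) = 73.91/(0.2208 × 3.225) = 103.794517 rev/s
rpm = 60·n = 6227.671048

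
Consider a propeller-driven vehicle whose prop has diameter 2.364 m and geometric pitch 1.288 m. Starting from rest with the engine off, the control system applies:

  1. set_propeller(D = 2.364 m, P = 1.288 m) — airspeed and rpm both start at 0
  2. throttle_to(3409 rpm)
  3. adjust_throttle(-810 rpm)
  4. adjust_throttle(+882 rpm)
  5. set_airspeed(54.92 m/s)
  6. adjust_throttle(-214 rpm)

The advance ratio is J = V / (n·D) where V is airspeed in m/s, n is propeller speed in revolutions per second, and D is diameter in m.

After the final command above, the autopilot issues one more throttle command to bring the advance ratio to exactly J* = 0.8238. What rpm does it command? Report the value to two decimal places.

set_propeller: D = 2.364 m, P = 1.288 m (p = P/D = 0.544839); state ← (V=0, rpm=0)
throttle_to(3409): rpm ← 3409
adjust_throttle(-810): rpm ← 3409 -810 = 2599
adjust_throttle(+882): rpm ← 2599 +882 = 3481
set_airspeed(54.92): V ← 54.92 m/s
adjust_throttle(-214): rpm ← 3481 -214 = 3267
final state: V = 54.92 m/s, rpm = 3267 → n = rpm/60 = 54.450000 rev/s
target J* = 0.8238; solve J* = V/(n·D) for n: n = V/(J*·D) = 54.92/(0.8238 × 2.364) = 28.200790 rev/s
rpm = 60·n = 1692.047377

rpm = 1692.05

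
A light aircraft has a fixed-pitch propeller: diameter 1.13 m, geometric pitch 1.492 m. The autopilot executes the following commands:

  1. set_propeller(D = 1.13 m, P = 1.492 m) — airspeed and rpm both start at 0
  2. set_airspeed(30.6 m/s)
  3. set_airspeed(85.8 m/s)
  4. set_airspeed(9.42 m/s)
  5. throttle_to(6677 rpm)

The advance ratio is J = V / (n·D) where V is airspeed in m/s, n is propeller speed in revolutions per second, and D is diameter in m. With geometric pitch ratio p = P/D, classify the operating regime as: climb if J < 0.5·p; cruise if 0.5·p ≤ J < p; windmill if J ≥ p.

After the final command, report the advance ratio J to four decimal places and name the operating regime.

set_propeller: D = 1.13 m, P = 1.492 m (p = P/D = 1.320354); state ← (V=0, rpm=0)
set_airspeed(30.6): V ← 30.6 m/s
set_airspeed(85.8): V ← 85.8 m/s
set_airspeed(9.42): V ← 9.42 m/s
throttle_to(6677): rpm ← 6677
final state: V = 9.42 m/s, rpm = 6677 → n = rpm/60 = 111.283333 rev/s
J = V / (n·D) = 9.42 / (111.283333 × 1.13) = 0.074910
regime bands: climb J<0.6602 | cruise [0.6602, 1.3204) | windmill J≥1.3204
J = 0.0749 → climb

J = 0.0749, regime = climb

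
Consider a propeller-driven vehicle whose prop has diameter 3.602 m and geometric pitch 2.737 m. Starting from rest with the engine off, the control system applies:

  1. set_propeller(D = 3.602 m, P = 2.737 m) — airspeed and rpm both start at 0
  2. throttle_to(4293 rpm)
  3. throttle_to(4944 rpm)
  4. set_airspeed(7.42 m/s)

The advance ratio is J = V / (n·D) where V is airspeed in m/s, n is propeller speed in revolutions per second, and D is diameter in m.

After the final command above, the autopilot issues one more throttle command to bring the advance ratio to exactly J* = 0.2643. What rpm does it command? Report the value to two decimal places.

rpm = 467.64

set_propeller: D = 3.602 m, P = 2.737 m (p = P/D = 0.759856); state ← (V=0, rpm=0)
throttle_to(4293): rpm ← 4293
throttle_to(4944): rpm ← 4944
set_airspeed(7.42): V ← 7.42 m/s
final state: V = 7.42 m/s, rpm = 4944 → n = rpm/60 = 82.400000 rev/s
target J* = 0.2643; solve J* = V/(n·D) for n: n = V/(J*·D) = 7.42/(0.2643 × 3.602) = 7.794047 rev/s
rpm = 60·n = 467.642834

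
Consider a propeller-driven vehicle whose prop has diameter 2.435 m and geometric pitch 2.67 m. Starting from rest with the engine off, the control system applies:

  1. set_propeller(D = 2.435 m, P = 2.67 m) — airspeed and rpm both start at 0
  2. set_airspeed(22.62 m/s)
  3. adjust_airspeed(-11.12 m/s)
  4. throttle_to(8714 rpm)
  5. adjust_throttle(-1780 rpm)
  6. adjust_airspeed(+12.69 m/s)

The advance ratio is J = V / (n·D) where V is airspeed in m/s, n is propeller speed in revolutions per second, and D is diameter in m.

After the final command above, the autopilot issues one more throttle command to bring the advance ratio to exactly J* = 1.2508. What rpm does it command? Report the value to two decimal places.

set_propeller: D = 2.435 m, P = 2.67 m (p = P/D = 1.096509); state ← (V=0, rpm=0)
set_airspeed(22.62): V ← 22.62 m/s
adjust_airspeed(-11.12): V ← 22.62 -11.12 = 11.5 m/s
throttle_to(8714): rpm ← 8714
adjust_throttle(-1780): rpm ← 8714 -1780 = 6934
adjust_airspeed(+12.69): V ← 11.5 +12.69 = 24.19 m/s
final state: V = 24.19 m/s, rpm = 6934 → n = rpm/60 = 115.566667 rev/s
target J* = 1.2508; solve J* = V/(n·D) for n: n = V/(J*·D) = 24.19/(1.2508 × 2.435) = 7.942350 rev/s
rpm = 60·n = 476.541010

rpm = 476.54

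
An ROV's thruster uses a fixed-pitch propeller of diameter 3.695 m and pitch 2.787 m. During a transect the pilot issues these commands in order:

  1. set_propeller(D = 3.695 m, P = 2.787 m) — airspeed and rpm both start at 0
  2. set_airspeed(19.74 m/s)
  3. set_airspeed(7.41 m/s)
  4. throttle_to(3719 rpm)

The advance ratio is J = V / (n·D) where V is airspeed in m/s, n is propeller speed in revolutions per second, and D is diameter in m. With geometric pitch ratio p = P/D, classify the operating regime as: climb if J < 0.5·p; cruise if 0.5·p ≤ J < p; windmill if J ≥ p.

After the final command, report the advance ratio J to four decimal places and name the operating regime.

set_propeller: D = 3.695 m, P = 2.787 m (p = P/D = 0.754263); state ← (V=0, rpm=0)
set_airspeed(19.74): V ← 19.74 m/s
set_airspeed(7.41): V ← 7.41 m/s
throttle_to(3719): rpm ← 3719
final state: V = 7.41 m/s, rpm = 3719 → n = rpm/60 = 61.983333 rev/s
J = V / (n·D) = 7.41 / (61.983333 × 3.695) = 0.032354
regime bands: climb J<0.3771 | cruise [0.3771, 0.7543) | windmill J≥0.7543
J = 0.0324 → climb

J = 0.0324, regime = climb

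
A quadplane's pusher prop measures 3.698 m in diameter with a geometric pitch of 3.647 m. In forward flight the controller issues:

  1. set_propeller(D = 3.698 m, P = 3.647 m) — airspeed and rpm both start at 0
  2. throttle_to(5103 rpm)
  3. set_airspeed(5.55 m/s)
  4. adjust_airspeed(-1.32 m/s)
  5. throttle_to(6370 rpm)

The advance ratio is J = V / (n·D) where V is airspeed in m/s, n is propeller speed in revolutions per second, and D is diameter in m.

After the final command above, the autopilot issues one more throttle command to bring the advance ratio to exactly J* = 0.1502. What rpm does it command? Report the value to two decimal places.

rpm = 456.94

set_propeller: D = 3.698 m, P = 3.647 m (p = P/D = 0.986209); state ← (V=0, rpm=0)
throttle_to(5103): rpm ← 5103
set_airspeed(5.55): V ← 5.55 m/s
adjust_airspeed(-1.32): V ← 5.55 -1.32 = 4.23 m/s
throttle_to(6370): rpm ← 6370
final state: V = 4.23 m/s, rpm = 6370 → n = rpm/60 = 106.166667 rev/s
target J* = 0.1502; solve J* = V/(n·D) for n: n = V/(J*·D) = 4.23/(0.1502 × 3.698) = 7.615590 rev/s
rpm = 60·n = 456.935372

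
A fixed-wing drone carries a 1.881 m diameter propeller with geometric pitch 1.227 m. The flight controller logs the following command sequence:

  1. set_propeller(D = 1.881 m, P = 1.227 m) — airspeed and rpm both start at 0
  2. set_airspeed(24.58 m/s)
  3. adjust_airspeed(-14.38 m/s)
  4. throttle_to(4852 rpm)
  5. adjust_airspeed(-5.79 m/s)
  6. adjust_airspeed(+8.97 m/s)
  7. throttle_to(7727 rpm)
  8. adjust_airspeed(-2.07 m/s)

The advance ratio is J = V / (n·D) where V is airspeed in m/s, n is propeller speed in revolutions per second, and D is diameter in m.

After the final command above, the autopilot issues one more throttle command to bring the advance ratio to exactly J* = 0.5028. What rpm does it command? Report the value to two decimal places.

rpm = 717.51

set_propeller: D = 1.881 m, P = 1.227 m (p = P/D = 0.652313); state ← (V=0, rpm=0)
set_airspeed(24.58): V ← 24.58 m/s
adjust_airspeed(-14.38): V ← 24.58 -14.38 = 10.2 m/s
throttle_to(4852): rpm ← 4852
adjust_airspeed(-5.79): V ← 10.2 -5.79 = 4.41 m/s
adjust_airspeed(+8.97): V ← 4.41 +8.97 = 13.38 m/s
throttle_to(7727): rpm ← 7727
adjust_airspeed(-2.07): V ← 13.38 -2.07 = 11.31 m/s
final state: V = 11.31 m/s, rpm = 7727 → n = rpm/60 = 128.783333 rev/s
target J* = 0.5028; solve J* = V/(n·D) for n: n = V/(J*·D) = 11.31/(0.5028 × 1.881) = 11.958550 rev/s
rpm = 60·n = 717.513028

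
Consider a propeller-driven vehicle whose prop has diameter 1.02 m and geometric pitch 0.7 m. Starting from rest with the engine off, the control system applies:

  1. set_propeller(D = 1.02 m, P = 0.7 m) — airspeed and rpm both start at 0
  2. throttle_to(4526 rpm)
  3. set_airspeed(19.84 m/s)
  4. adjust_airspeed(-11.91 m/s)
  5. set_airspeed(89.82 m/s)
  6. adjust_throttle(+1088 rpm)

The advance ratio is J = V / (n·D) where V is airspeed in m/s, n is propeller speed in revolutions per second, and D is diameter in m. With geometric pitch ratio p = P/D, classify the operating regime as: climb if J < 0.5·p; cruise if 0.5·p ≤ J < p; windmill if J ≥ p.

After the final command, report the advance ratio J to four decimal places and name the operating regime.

set_propeller: D = 1.02 m, P = 0.7 m (p = P/D = 0.686275); state ← (V=0, rpm=0)
throttle_to(4526): rpm ← 4526
set_airspeed(19.84): V ← 19.84 m/s
adjust_airspeed(-11.91): V ← 19.84 -11.91 = 7.93 m/s
set_airspeed(89.82): V ← 89.82 m/s
adjust_throttle(+1088): rpm ← 4526 +1088 = 5614
final state: V = 89.82 m/s, rpm = 5614 → n = rpm/60 = 93.566667 rev/s
J = V / (n·D) = 89.82 / (93.566667 × 1.02) = 0.941135
regime bands: climb J<0.3431 | cruise [0.3431, 0.6863) | windmill J≥0.6863
J = 0.9411 → windmill

J = 0.9411, regime = windmill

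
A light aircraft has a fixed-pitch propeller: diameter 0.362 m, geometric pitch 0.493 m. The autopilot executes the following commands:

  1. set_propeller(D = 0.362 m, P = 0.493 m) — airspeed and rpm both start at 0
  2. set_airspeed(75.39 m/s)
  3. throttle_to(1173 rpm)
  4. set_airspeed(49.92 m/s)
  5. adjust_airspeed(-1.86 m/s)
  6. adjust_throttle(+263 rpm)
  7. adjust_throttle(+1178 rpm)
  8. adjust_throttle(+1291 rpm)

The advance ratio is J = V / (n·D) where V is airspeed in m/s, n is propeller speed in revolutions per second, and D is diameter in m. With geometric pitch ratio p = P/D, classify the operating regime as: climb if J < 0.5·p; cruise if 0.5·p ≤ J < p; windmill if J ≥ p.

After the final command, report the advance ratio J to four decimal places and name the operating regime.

J = 2.0399, regime = windmill

set_propeller: D = 0.362 m, P = 0.493 m (p = P/D = 1.361878); state ← (V=0, rpm=0)
set_airspeed(75.39): V ← 75.39 m/s
throttle_to(1173): rpm ← 1173
set_airspeed(49.92): V ← 49.92 m/s
adjust_airspeed(-1.86): V ← 49.92 -1.86 = 48.06 m/s
adjust_throttle(+263): rpm ← 1173 +263 = 1436
adjust_throttle(+1178): rpm ← 1436 +1178 = 2614
adjust_throttle(+1291): rpm ← 2614 +1291 = 3905
final state: V = 48.06 m/s, rpm = 3905 → n = rpm/60 = 65.083333 rev/s
J = V / (n·D) = 48.06 / (65.083333 × 0.362) = 2.039884
regime bands: climb J<0.6809 | cruise [0.6809, 1.3619) | windmill J≥1.3619
J = 2.0399 → windmill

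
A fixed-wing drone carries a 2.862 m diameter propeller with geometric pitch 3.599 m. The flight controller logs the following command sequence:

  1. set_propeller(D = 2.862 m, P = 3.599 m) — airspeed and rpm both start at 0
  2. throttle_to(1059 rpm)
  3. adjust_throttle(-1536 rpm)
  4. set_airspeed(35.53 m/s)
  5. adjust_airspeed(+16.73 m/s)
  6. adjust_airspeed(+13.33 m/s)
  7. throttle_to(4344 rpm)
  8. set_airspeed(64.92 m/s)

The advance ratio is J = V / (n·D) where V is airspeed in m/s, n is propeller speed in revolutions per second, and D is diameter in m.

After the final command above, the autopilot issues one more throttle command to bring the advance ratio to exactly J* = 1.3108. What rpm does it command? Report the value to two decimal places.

set_propeller: D = 2.862 m, P = 3.599 m (p = P/D = 1.257512); state ← (V=0, rpm=0)
throttle_to(1059): rpm ← 1059
adjust_throttle(-1536): rpm ← 1059 -1536 = -477
set_airspeed(35.53): V ← 35.53 m/s
adjust_airspeed(+16.73): V ← 35.53 +16.73 = 52.26 m/s
adjust_airspeed(+13.33): V ← 52.26 +13.33 = 65.59 m/s
throttle_to(4344): rpm ← 4344
set_airspeed(64.92): V ← 64.92 m/s
final state: V = 64.92 m/s, rpm = 4344 → n = rpm/60 = 72.400000 rev/s
target J* = 1.3108; solve J* = V/(n·D) for n: n = V/(J*·D) = 64.92/(1.3108 × 2.862) = 17.305034 rev/s
rpm = 60·n = 1038.302021

rpm = 1038.30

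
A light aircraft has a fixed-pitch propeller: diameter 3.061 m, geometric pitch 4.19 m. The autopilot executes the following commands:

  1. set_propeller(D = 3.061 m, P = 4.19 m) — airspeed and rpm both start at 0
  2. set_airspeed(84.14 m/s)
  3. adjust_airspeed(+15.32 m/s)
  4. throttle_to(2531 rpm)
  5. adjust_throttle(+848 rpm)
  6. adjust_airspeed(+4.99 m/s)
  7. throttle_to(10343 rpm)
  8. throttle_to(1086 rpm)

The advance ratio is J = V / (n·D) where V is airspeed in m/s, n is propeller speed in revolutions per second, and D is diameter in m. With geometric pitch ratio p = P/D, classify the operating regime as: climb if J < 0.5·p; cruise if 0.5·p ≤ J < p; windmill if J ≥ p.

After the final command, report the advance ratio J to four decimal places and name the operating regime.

J = 1.8852, regime = windmill

set_propeller: D = 3.061 m, P = 4.19 m (p = P/D = 1.368834); state ← (V=0, rpm=0)
set_airspeed(84.14): V ← 84.14 m/s
adjust_airspeed(+15.32): V ← 84.14 +15.32 = 99.46 m/s
throttle_to(2531): rpm ← 2531
adjust_throttle(+848): rpm ← 2531 +848 = 3379
adjust_airspeed(+4.99): V ← 99.46 +4.99 = 104.45 m/s
throttle_to(10343): rpm ← 10343
throttle_to(1086): rpm ← 1086
final state: V = 104.45 m/s, rpm = 1086 → n = rpm/60 = 18.100000 rev/s
J = V / (n·D) = 104.45 / (18.100000 × 3.061) = 1.885240
regime bands: climb J<0.6844 | cruise [0.6844, 1.3688) | windmill J≥1.3688
J = 1.8852 → windmill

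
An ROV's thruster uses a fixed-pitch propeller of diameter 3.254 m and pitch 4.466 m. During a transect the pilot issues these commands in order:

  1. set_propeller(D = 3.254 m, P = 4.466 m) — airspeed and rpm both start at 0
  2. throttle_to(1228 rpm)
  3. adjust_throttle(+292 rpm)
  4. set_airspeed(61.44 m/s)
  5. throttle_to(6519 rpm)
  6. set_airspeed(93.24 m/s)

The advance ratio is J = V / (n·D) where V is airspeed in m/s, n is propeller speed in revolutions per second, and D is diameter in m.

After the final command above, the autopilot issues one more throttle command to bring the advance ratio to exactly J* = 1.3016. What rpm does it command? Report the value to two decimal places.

set_propeller: D = 3.254 m, P = 4.466 m (p = P/D = 1.372465); state ← (V=0, rpm=0)
throttle_to(1228): rpm ← 1228
adjust_throttle(+292): rpm ← 1228 +292 = 1520
set_airspeed(61.44): V ← 61.44 m/s
throttle_to(6519): rpm ← 6519
set_airspeed(93.24): V ← 93.24 m/s
final state: V = 93.24 m/s, rpm = 6519 → n = rpm/60 = 108.650000 rev/s
target J* = 1.3016; solve J* = V/(n·D) for n: n = V/(J*·D) = 93.24/(1.3016 × 3.254) = 22.014416 rev/s
rpm = 60·n = 1320.864982

rpm = 1320.86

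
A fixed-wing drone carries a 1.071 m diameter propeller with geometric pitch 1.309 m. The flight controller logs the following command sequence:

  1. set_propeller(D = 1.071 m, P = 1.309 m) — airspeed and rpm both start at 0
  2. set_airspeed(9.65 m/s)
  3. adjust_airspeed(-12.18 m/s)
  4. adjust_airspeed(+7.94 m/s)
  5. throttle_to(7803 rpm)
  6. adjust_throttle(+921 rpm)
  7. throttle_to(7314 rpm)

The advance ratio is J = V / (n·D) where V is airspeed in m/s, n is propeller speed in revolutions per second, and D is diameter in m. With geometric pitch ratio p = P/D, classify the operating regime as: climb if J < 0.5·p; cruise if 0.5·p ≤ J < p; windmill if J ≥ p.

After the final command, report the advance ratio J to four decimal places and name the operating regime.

set_propeller: D = 1.071 m, P = 1.309 m (p = P/D = 1.222222); state ← (V=0, rpm=0)
set_airspeed(9.65): V ← 9.65 m/s
adjust_airspeed(-12.18): V ← 9.65 -12.18 = -2.53 m/s
adjust_airspeed(+7.94): V ← -2.53 +7.94 = 5.41 m/s
throttle_to(7803): rpm ← 7803
adjust_throttle(+921): rpm ← 7803 +921 = 8724
throttle_to(7314): rpm ← 7314
final state: V = 5.41 m/s, rpm = 7314 → n = rpm/60 = 121.900000 rev/s
J = V / (n·D) = 5.41 / (121.900000 × 1.071) = 0.041439
regime bands: climb J<0.6111 | cruise [0.6111, 1.2222) | windmill J≥1.2222
J = 0.0414 → climb

J = 0.0414, regime = climb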